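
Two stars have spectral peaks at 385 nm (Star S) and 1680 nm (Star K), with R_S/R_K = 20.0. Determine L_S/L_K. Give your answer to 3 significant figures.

Wien's law gives T ∝ 1/λ_max, so T_S/T_K = λ_K/λ_S = 1680/385 = 4.364.
Then L ∝ R²T⁴ gives L_S/L_K = (20.0)² × (4.364)⁴ = 400.0 × 362.6 = 1.450×10^5.

1.45×10^5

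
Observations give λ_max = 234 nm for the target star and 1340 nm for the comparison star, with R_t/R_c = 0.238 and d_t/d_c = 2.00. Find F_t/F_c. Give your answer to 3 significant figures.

15.2

Wien's law: T_t/T_c = λ_c/λ_t = 1340/234 = 5.726.
L_t/L_c = (R_t/R_c)²(T_t/T_c)⁴ = (0.238)²(5.726)⁴ = 60.91.
F_t/F_c = (L_t/L_c)/(d_t/d_c)² = 60.91/(2.00)² = 15.23.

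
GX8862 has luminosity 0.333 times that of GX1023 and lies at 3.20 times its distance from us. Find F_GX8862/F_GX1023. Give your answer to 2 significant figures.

F = L/(4πd²), so F_GX8862/F_GX1023 = (L_GX8862/L_GX1023) / (d_GX8862/d_GX1023)²
= 0.333 / (3.20)² = 0.333 / 10.24 = 0.03252.

0.033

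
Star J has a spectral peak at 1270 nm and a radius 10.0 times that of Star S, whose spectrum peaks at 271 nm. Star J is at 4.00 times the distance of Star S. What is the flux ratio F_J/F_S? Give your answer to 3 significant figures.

Wien's law: T_J/T_S = λ_S/λ_J = 271/1270 = 0.2134.
L_J/L_S = (R_J/R_S)²(T_J/T_S)⁴ = (10.0)²(0.2134)⁴ = 0.2073.
F_J/F_S = (L_J/L_S)/(d_J/d_S)² = 0.2073/(4.00)² = 0.01296.

0.0130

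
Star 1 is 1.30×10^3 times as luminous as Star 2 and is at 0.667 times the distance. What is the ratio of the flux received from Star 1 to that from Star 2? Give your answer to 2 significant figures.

2.9×10^3

F = L/(4πd²), so F_1/F_2 = (L_1/L_2) / (d_1/d_2)²
= 1.30×10^3 / (0.667)² = 1.30×10^3 / 0.4449 = 2922.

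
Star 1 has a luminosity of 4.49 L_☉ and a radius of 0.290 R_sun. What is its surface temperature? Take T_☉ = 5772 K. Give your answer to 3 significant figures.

1.56×10^4 K

T/T_☉ = (L/L_☉)^(1/4) / (R/R_☉)^(1/2)
T = 5772 × (4.49)^(1/4) / √(0.290) = 5772 × 1.456 / 0.5385 = 1.560×10^4 K.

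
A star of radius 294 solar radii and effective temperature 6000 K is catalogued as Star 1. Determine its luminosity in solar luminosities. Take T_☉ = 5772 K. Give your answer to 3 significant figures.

L/L_☉ = (R/R_☉)² (T/T_☉)⁴ = (294)² × (6000/5772)⁴
       = 8.644×10^4 × (1.040)⁴ = 8.644×10^4 × 1.168 = 1.009×10^5.

1.01×10^5 solar luminosities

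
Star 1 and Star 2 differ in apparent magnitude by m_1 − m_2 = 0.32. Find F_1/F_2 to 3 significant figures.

F_1/F_2 = 10^(−(m_1 − m_2)/2.5) = 10^(-0.32/2.5) = 10^-0.128 = 0.7447.

0.745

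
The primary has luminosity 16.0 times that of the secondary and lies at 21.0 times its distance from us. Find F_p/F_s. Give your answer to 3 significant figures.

F = L/(4πd²), so F_p/F_s = (L_p/L_s) / (d_p/d_s)²
= 16.0 / (21.0)² = 16.0 / 441.0 = 0.03628.

0.0363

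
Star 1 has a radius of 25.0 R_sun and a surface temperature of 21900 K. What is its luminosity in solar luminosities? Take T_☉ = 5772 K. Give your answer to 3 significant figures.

L/L_☉ = (R/R_☉)² (T/T_☉)⁴ = (25.0)² × (21900/5772)⁴
       = 625.0 × (3.794)⁴ = 625.0 × 207.2 = 1.295×10^5.

1.30×10^5 solar luminosities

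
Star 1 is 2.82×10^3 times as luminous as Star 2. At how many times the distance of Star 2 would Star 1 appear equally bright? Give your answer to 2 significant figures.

Equal flux requires L_1/d_1² = L_2/d_2², so d_1/d_2 = √(L_1/L_2)
= √(2.82×10^3) = 53.10.

53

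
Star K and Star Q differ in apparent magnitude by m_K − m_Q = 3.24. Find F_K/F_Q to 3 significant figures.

0.0506

F_K/F_Q = 10^(−(m_K − m_Q)/2.5) = 10^(-3.24/2.5) = 10^-1.296 = 0.05058.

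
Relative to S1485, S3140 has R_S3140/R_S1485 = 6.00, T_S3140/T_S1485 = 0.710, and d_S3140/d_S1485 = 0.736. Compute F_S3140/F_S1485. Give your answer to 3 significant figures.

L_S3140/L_S1485 = (R_S3140/R_S1485)²(T_S3140/T_S1485)⁴ = (6.00)² × (0.710)⁴ = 9.148.
F_S3140/F_S1485 = (L_S3140/L_S1485)/(d_S3140/d_S1485)² = 9.148 / (0.736)² = 16.89.

16.9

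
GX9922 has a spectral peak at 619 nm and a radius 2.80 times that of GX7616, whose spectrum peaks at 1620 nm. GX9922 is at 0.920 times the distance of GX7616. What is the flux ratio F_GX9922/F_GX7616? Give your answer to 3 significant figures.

435

Wien's law: T_GX9922/T_GX7616 = λ_GX7616/λ_GX9922 = 1620/619 = 2.617.
L_GX9922/L_GX7616 = (R_GX9922/R_GX7616)²(T_GX9922/T_GX7616)⁴ = (2.80)²(2.617)⁴ = 367.8.
F_GX9922/F_GX7616 = (L_GX9922/L_GX7616)/(d_GX9922/d_GX7616)² = 367.8/(0.920)² = 434.5.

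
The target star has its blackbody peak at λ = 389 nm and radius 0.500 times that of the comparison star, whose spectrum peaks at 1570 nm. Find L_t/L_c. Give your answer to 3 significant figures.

Wien's law gives T ∝ 1/λ_max, so T_t/T_c = λ_c/λ_t = 1570/389 = 4.036.
Then L ∝ R²T⁴ gives L_t/L_c = (0.500)² × (4.036)⁴ = 0.2500 × 265.3 = 66.33.

66.3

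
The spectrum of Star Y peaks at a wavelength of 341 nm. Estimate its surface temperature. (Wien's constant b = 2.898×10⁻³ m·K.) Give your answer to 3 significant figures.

T = b/λ_max = 2.898×10⁻³ / (341×10⁻⁹) = 8499 K.

8.50×10^3 K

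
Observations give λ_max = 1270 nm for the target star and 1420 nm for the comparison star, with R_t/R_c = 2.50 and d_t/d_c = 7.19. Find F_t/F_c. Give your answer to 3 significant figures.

0.189

Wien's law: T_t/T_c = λ_c/λ_t = 1420/1270 = 1.118.
L_t/L_c = (R_t/R_c)²(T_t/T_c)⁴ = (2.50)²(1.118)⁴ = 9.768.
F_t/F_c = (L_t/L_c)/(d_t/d_c)² = 9.768/(7.19)² = 0.1890.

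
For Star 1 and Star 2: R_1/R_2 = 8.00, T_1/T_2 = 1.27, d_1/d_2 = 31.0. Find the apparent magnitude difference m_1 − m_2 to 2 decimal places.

1.90

L_1/L_2 = (8.00)²(1.27)⁴ = 166.5.
F_1/F_2 = (L_1/L_2)/(d_1/d_2)² = 166.5/961.0 = 0.1732.
m_1 − m_2 = −2.5 log₁₀(0.1732) = 1.90.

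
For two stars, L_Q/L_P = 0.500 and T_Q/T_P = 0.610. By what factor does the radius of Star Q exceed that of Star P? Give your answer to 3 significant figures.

1.90

L ∝ R²T⁴ gives R ∝ √L / T², so
R_Q/R_P = √(0.500) / (0.610)² = 0.7071 / 0.3721 = 1.900.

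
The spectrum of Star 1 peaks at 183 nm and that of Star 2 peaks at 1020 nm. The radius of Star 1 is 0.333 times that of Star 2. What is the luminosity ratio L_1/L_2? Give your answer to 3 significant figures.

107

Wien's law gives T ∝ 1/λ_max, so T_1/T_2 = λ_2/λ_1 = 1020/183 = 5.574.
Then L ∝ R²T⁴ gives L_1/L_2 = (0.333)² × (5.574)⁴ = 0.1109 × 965.2 = 107.0.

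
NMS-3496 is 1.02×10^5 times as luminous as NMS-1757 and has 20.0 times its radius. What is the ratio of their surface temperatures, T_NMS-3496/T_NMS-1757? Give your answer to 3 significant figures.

4.00

L ∝ R²T⁴ gives T ∝ (L/R²)^(1/4), so
T_NMS-3496/T_NMS-1757 = (1.02×10^5 / 20.0²)^(1/4) = (255.0)^(1/4) = 3.996.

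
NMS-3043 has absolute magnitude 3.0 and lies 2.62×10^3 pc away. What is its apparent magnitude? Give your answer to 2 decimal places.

m = M + 5 log₁₀(d/10 pc) = 3.0 + 5 log₁₀(2.62×10^3/10)
  = 3.0 + 5 × 2.418 = 3.0 + 12.09 = 15.09.

15.09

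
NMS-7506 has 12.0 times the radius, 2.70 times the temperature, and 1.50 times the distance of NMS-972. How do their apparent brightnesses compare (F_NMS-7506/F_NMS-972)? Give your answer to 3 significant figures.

3.40×10^3

L_NMS-7506/L_NMS-972 = (R_NMS-7506/R_NMS-972)²(T_NMS-7506/T_NMS-972)⁴ = (12.0)² × (2.70)⁴ = 7653.
F_NMS-7506/F_NMS-972 = (L_NMS-7506/L_NMS-972)/(d_NMS-7506/d_NMS-972)² = 7653 / (1.50)² = 3401.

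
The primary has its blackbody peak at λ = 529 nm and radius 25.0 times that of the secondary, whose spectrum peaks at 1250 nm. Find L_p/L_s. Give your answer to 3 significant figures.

Wien's law gives T ∝ 1/λ_max, so T_p/T_s = λ_s/λ_p = 1250/529 = 2.363.
Then L ∝ R²T⁴ gives L_p/L_s = (25.0)² × (2.363)⁴ = 625.0 × 31.18 = 1.948×10^4.

1.95×10^4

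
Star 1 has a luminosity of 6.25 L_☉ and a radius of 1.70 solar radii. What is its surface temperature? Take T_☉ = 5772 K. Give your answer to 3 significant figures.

T/T_☉ = (L/L_☉)^(1/4) / (R/R_☉)^(1/2)
T = 5772 × (6.25)^(1/4) / √(1.70) = 5772 × 1.581 / 1.304 = 7000 K.

7.00×10^3 K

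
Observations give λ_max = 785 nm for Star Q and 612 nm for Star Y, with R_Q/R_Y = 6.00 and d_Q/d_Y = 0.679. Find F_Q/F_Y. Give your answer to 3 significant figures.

Wien's law: T_Q/T_Y = λ_Y/λ_Q = 612/785 = 0.7796.
L_Q/L_Y = (R_Q/R_Y)²(T_Q/T_Y)⁴ = (6.00)²(0.7796)⁴ = 13.30.
F_Q/F_Y = (L_Q/L_Y)/(d_Q/d_Y)² = 13.30/(0.679)² = 28.85.

28.8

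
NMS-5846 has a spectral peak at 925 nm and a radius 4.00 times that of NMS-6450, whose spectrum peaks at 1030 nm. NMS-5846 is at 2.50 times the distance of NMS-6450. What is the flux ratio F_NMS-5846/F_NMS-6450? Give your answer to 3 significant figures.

Wien's law: T_NMS-5846/T_NMS-6450 = λ_NMS-6450/λ_NMS-5846 = 1030/925 = 1.114.
L_NMS-5846/L_NMS-6450 = (R_NMS-5846/R_NMS-6450)²(T_NMS-5846/T_NMS-6450)⁴ = (4.00)²(1.114)⁴ = 24.60.
F_NMS-5846/F_NMS-6450 = (L_NMS-5846/L_NMS-6450)/(d_NMS-5846/d_NMS-6450)² = 24.60/(2.50)² = 3.936.

3.94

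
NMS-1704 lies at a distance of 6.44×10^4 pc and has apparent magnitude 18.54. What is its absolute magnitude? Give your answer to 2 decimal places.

M = m − 5 log₁₀(d/10 pc) = 18.54 − 5 log₁₀(6.44×10^4/10)
  = 18.54 − 5 × 3.809 = 18.54 − 19.04 = -0.50.

-0.50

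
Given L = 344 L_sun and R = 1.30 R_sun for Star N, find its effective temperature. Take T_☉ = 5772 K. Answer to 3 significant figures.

2.18×10^4 K

T/T_☉ = (L/L_☉)^(1/4) / (R/R_☉)^(1/2)
T = 5772 × (344)^(1/4) / √(1.30) = 5772 × 4.307 / 1.140 = 2.180×10^4 K.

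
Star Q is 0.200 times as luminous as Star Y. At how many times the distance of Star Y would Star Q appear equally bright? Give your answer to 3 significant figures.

0.447

Equal flux requires L_Q/d_Q² = L_Y/d_Y², so d_Q/d_Y = √(L_Q/L_Y)
= √(0.200) = 0.4472.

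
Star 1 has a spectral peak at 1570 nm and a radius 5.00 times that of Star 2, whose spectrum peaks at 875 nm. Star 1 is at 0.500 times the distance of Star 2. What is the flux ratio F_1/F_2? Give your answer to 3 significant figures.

Wien's law: T_1/T_2 = λ_2/λ_1 = 875/1570 = 0.5573.
L_1/L_2 = (R_1/R_2)²(T_1/T_2)⁴ = (5.00)²(0.5573)⁴ = 2.412.
F_1/F_2 = (L_1/L_2)/(d_1/d_2)² = 2.412/(0.500)² = 9.648.

9.65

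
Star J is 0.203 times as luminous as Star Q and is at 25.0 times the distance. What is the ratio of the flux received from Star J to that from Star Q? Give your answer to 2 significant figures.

3.2×10^-4

F = L/(4πd²), so F_J/F_Q = (L_J/L_Q) / (d_J/d_Q)²
= 0.203 / (25.0)² = 0.203 / 625.0 = 3.248×10^-4.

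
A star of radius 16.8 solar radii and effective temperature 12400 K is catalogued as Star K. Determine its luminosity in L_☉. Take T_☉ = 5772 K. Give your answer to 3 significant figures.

6.01×10^3 L_☉

L/L_☉ = (R/R_☉)² (T/T_☉)⁴ = (16.8)² × (12400/5772)⁴
       = 282.2 × (2.148)⁴ = 282.2 × 21.30 = 6012.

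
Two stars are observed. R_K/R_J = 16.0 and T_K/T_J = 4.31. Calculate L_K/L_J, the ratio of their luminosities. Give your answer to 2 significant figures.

8.8×10^4

From the Stefan–Boltzmann law, L ∝ R²T⁴, so
L_K/L_J = (R_K/R_J)² (T_K/T_J)⁴ = (16.0)² × (4.31)⁴ = 256.0 × 345.1 = 8.834×10^4.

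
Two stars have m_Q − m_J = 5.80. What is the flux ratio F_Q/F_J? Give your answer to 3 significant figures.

F_Q/F_J = 10^(−(m_Q − m_J)/2.5) = 10^(-5.80/2.5) = 10^-2.320 = 0.004786.

0.00479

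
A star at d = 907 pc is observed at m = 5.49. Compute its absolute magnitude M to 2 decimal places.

-4.30

M = m − 5 log₁₀(d/10 pc) = 5.49 − 5 log₁₀(907/10)
  = 5.49 − 5 × 1.958 = 5.49 − 9.79 = -4.30.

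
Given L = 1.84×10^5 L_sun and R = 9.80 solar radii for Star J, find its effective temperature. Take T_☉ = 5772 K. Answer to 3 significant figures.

T/T_☉ = (L/L_☉)^(1/4) / (R/R_☉)^(1/2)
T = 5772 × (1.84×10^5)^(1/4) / √(9.80) = 5772 × 20.71 / 3.130 = 3.819×10^4 K.

3.82×10^4 K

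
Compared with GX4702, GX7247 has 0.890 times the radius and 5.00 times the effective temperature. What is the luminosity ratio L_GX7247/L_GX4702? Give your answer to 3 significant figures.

From the Stefan–Boltzmann law, L ∝ R²T⁴, so
L_GX7247/L_GX4702 = (R_GX7247/R_GX4702)² (T_GX7247/T_GX4702)⁴ = (0.890)² × (5.00)⁴ = 0.7921 × 625.0 = 495.1.

495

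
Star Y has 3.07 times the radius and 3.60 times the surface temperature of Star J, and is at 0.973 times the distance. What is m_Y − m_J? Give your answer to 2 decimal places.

-8.06

L_Y/L_J = (3.07)²(3.60)⁴ = 1583.
F_Y/F_J = (L_Y/L_J)/(d_Y/d_J)² = 1583/0.9467 = 1672.
m_Y − m_J = −2.5 log₁₀(1672) = -8.06.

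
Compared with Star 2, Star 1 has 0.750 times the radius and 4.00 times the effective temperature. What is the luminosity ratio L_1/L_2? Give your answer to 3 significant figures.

From the Stefan–Boltzmann law, L ∝ R²T⁴, so
L_1/L_2 = (R_1/R_2)² (T_1/T_2)⁴ = (0.750)² × (4.00)⁴ = 0.5625 × 256.0 = 144.0.

144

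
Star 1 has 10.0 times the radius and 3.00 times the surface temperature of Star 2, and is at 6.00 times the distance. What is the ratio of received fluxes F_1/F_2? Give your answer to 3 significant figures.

L_1/L_2 = (R_1/R_2)²(T_1/T_2)⁴ = (10.0)² × (3.00)⁴ = 8100.
F_1/F_2 = (L_1/L_2)/(d_1/d_2)² = 8100 / (6.00)² = 225.0.

225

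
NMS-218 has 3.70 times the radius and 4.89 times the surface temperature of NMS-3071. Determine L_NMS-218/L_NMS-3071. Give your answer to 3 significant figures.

From the Stefan–Boltzmann law, L ∝ R²T⁴, so
L_NMS-218/L_NMS-3071 = (R_NMS-218/R_NMS-3071)² (T_NMS-218/T_NMS-3071)⁴ = (3.70)² × (4.89)⁴ = 13.69 × 571.8 = 7828.

7.83×10^3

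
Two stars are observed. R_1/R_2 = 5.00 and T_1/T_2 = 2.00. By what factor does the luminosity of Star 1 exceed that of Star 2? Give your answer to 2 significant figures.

From the Stefan–Boltzmann law, L ∝ R²T⁴, so
L_1/L_2 = (R_1/R_2)² (T_1/T_2)⁴ = (5.00)² × (2.00)⁴ = 25.00 × 16.00 = 400.0.

4.0×10^2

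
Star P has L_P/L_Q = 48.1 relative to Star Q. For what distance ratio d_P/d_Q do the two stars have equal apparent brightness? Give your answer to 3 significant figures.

6.94

Equal flux requires L_P/d_P² = L_Q/d_Q², so d_P/d_Q = √(L_P/L_Q)
= √(48.1) = 6.935.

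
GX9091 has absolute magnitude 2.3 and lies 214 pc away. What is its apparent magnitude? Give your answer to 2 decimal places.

8.95

m = M + 5 log₁₀(d/10 pc) = 2.3 + 5 log₁₀(214/10)
  = 2.3 + 5 × 1.330 = 2.3 + 6.65 = 8.95.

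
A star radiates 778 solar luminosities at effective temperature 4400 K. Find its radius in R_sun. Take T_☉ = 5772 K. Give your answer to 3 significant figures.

48.0 R_sun

R/R_☉ = √(L/L_☉) / (T/T_☉)² = √(778) / (0.7623)²
       = 27.89 / 0.5811 = 48.00.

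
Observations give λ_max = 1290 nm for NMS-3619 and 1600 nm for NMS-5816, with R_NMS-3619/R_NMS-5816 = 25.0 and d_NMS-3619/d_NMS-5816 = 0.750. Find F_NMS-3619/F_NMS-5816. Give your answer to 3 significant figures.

2.63×10^3

Wien's law: T_NMS-3619/T_NMS-5816 = λ_NMS-5816/λ_NMS-3619 = 1600/1290 = 1.240.
L_NMS-3619/L_NMS-5816 = (R_NMS-3619/R_NMS-5816)²(T_NMS-3619/T_NMS-5816)⁴ = (25.0)²(1.240)⁴ = 1479.
F_NMS-3619/F_NMS-5816 = (L_NMS-3619/L_NMS-5816)/(d_NMS-3619/d_NMS-5816)² = 1479/(0.750)² = 2630.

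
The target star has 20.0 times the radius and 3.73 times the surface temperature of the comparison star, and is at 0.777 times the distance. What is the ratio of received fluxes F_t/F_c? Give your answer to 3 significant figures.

1.28×10^5

L_t/L_c = (R_t/R_c)²(T_t/T_c)⁴ = (20.0)² × (3.73)⁴ = 7.743×10^4.
F_t/F_c = (L_t/L_c)/(d_t/d_c)² = 7.743×10^4 / (0.777)² = 1.282×10^5.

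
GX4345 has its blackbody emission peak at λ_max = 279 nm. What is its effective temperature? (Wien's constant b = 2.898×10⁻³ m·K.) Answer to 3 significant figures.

T = b/λ_max = 2.898×10⁻³ / (279×10⁻⁹) = 1.039×10^4 K.

1.04×10^4 K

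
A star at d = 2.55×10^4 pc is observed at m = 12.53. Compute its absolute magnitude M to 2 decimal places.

-4.50

M = m − 5 log₁₀(d/10 pc) = 12.53 − 5 log₁₀(2.55×10^4/10)
  = 12.53 − 5 × 3.407 = 12.53 − 17.03 = -4.50.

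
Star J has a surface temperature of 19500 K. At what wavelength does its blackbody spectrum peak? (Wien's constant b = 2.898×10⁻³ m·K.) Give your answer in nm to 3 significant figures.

149 nm

λ_max = b/T = 2.898×10⁻³ / 19500 = 1.49×10^-7 m = 148.6 nm.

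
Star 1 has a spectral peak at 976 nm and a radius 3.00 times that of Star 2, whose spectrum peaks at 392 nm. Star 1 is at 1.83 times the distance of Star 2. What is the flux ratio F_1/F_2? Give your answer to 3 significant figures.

0.0699

Wien's law: T_1/T_2 = λ_2/λ_1 = 392/976 = 0.4016.
L_1/L_2 = (R_1/R_2)²(T_1/T_2)⁴ = (3.00)²(0.4016)⁴ = 0.2342.
F_1/F_2 = (L_1/L_2)/(d_1/d_2)² = 0.2342/(1.83)² = 0.06993.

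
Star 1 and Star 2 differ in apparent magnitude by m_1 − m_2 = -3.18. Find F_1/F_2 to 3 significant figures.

18.7

F_1/F_2 = 10^(−(m_1 − m_2)/2.5) = 10^(3.18/2.5) = 10^1.272 = 18.71.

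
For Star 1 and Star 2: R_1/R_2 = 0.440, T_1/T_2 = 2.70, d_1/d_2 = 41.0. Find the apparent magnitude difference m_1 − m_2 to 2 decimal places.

L_1/L_2 = (0.440)²(2.70)⁴ = 10.29.
F_1/F_2 = (L_1/L_2)/(d_1/d_2)² = 10.29/1681 = 0.006121.
m_1 − m_2 = −2.5 log₁₀(0.006121) = 5.53.

5.53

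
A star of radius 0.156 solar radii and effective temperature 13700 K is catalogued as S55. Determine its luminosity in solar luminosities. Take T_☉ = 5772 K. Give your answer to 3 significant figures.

0.772 solar luminosities

L/L_☉ = (R/R_☉)² (T/T_☉)⁴ = (0.156)² × (13700/5772)⁴
       = 0.02434 × (2.374)⁴ = 0.02434 × 31.74 = 0.7724.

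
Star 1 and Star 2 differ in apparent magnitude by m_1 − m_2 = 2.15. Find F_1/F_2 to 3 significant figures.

F_1/F_2 = 10^(−(m_1 − m_2)/2.5) = 10^(-2.15/2.5) = 10^-0.860 = 0.1380.

0.138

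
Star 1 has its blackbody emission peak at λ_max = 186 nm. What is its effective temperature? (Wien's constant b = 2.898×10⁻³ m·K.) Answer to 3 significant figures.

1.56×10^4 K

T = b/λ_max = 2.898×10⁻³ / (186×10⁻⁹) = 1.558×10^4 K.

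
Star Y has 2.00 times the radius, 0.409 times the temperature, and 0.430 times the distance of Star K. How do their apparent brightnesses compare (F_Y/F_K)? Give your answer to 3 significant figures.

L_Y/L_K = (R_Y/R_K)²(T_Y/T_K)⁴ = (2.00)² × (0.409)⁴ = 0.1119.
F_Y/F_K = (L_Y/L_K)/(d_Y/d_K)² = 0.1119 / (0.430)² = 0.6054.

0.605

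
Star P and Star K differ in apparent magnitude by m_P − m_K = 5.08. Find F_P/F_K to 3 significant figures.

F_P/F_K = 10^(−(m_P − m_K)/2.5) = 10^(-5.08/2.5) = 10^-2.032 = 0.009290.

0.00929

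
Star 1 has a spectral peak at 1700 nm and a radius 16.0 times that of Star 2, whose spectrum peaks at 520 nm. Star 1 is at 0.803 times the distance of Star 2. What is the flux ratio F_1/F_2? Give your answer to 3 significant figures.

3.48

Wien's law: T_1/T_2 = λ_2/λ_1 = 520/1700 = 0.3059.
L_1/L_2 = (R_1/R_2)²(T_1/T_2)⁴ = (16.0)²(0.3059)⁴ = 2.241.
F_1/F_2 = (L_1/L_2)/(d_1/d_2)² = 2.241/(0.803)² = 3.476.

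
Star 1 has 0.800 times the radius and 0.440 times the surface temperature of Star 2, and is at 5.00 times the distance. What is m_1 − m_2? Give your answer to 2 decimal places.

L_1/L_2 = (0.800)²(0.440)⁴ = 0.02399.
F_1/F_2 = (L_1/L_2)/(d_1/d_2)² = 0.02399/25.00 = 9.595×10^-4.
m_1 − m_2 = −2.5 log₁₀(9.595×10^-4) = 7.54.

7.54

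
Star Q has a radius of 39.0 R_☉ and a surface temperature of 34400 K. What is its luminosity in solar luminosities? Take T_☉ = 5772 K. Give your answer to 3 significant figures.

1.92×10^6 solar luminosities

L/L_☉ = (R/R_☉)² (T/T_☉)⁴ = (39.0)² × (34400/5772)⁴
       = 1521 × (5.960)⁴ = 1521 × 1262 = 1.919×10^6.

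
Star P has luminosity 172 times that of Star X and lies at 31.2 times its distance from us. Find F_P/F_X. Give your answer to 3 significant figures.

0.177

F = L/(4πd²), so F_P/F_X = (L_P/L_X) / (d_P/d_X)²
= 172 / (31.2)² = 172 / 973.4 = 0.1767.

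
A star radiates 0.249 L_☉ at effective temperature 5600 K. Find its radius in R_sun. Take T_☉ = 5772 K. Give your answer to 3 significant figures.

R/R_☉ = √(L/L_☉) / (T/T_☉)² = √(0.249) / (0.9702)²
       = 0.4990 / 0.9413 = 0.5301.

0.530 R_sun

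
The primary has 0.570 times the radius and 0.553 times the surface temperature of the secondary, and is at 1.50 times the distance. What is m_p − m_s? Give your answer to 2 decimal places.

4.67

L_p/L_s = (0.570)²(0.553)⁴ = 0.03038.
F_p/F_s = (L_p/L_s)/(d_p/d_s)² = 0.03038/2.250 = 0.01350.
m_p − m_s = −2.5 log₁₀(0.01350) = 4.67.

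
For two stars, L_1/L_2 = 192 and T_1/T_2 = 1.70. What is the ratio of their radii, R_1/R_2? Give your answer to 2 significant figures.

L ∝ R²T⁴ gives R ∝ √L / T², so
R_1/R_2 = √(192) / (1.70)² = 13.86 / 2.890 = 4.795.

4.8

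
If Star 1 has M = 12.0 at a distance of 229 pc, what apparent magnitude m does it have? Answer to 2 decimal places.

m = M + 5 log₁₀(d/10 pc) = 12.0 + 5 log₁₀(229/10)
  = 12.0 + 5 × 1.360 = 12.0 + 6.80 = 18.80.

18.80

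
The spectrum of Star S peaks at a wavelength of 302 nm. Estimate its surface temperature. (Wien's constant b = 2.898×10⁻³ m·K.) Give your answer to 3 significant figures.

9.60×10^3 K

T = b/λ_max = 2.898×10⁻³ / (302×10⁻⁹) = 9596 K.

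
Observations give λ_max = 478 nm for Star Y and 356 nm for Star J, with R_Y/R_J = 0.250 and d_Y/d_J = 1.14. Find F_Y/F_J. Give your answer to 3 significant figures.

0.0148

Wien's law: T_Y/T_J = λ_J/λ_Y = 356/478 = 0.7448.
L_Y/L_J = (R_Y/R_J)²(T_Y/T_J)⁴ = (0.250)²(0.7448)⁴ = 0.01923.
F_Y/F_J = (L_Y/L_J)/(d_Y/d_J)² = 0.01923/(1.14)² = 0.01480.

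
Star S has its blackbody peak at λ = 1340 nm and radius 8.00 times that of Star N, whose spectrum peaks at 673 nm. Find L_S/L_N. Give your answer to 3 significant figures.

Wien's law gives T ∝ 1/λ_max, so T_S/T_N = λ_N/λ_S = 673/1340 = 0.5022.
Then L ∝ R²T⁴ gives L_S/L_N = (8.00)² × (0.5022)⁴ = 64.00 × 0.06363 = 4.072.

4.07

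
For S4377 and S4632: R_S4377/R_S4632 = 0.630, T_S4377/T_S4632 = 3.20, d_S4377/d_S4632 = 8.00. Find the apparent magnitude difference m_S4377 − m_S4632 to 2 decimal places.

0.47

L_S4377/L_S4632 = (0.630)²(3.20)⁴ = 41.62.
F_S4377/F_S4632 = (L_S4377/L_S4632)/(d_S4377/d_S4632)² = 41.62/64.00 = 0.6503.
m_S4377 − m_S4632 = −2.5 log₁₀(0.6503) = 0.47.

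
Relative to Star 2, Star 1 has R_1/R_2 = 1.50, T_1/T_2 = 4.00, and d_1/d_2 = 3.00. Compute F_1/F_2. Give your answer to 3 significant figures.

L_1/L_2 = (R_1/R_2)²(T_1/T_2)⁴ = (1.50)² × (4.00)⁴ = 576.0.
F_1/F_2 = (L_1/L_2)/(d_1/d_2)² = 576.0 / (3.00)² = 64.00.

64.0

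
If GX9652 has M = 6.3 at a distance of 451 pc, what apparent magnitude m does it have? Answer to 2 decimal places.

14.57

m = M + 5 log₁₀(d/10 pc) = 6.3 + 5 log₁₀(451/10)
  = 6.3 + 5 × 1.654 = 6.3 + 8.27 = 14.57.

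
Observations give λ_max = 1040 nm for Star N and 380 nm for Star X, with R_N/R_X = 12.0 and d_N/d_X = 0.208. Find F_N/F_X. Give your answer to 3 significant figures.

Wien's law: T_N/T_X = λ_X/λ_N = 380/1040 = 0.3654.
L_N/L_X = (R_N/R_X)²(T_N/T_X)⁴ = (12.0)²(0.3654)⁴ = 2.567.
F_N/F_X = (L_N/L_X)/(d_N/d_X)² = 2.567/(0.208)² = 59.32.

59.3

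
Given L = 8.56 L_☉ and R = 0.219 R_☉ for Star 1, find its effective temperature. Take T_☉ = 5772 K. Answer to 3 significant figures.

2.11×10^4 K

T/T_☉ = (L/L_☉)^(1/4) / (R/R_☉)^(1/2)
T = 5772 × (8.56)^(1/4) / √(0.219) = 5772 × 1.710 / 0.4680 = 2.110×10^4 K.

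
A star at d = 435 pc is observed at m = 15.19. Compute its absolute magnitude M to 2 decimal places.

7.00

M = m − 5 log₁₀(d/10 pc) = 15.19 − 5 log₁₀(435/10)
  = 15.19 − 5 × 1.638 = 15.19 − 8.19 = 7.00.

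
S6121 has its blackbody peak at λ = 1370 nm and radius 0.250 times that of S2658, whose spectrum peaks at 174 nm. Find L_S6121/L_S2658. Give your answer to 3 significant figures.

1.63×10^-5

Wien's law gives T ∝ 1/λ_max, so T_S6121/T_S2658 = λ_S2658/λ_S6121 = 174/1370 = 0.1270.
Then L ∝ R²T⁴ gives L_S6121/L_S2658 = (0.250)² × (0.1270)⁴ = 0.06250 × 2.602×10^-4 = 1.626×10^-5.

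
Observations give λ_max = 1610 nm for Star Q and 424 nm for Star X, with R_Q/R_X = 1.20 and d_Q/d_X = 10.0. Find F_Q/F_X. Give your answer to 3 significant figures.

6.93×10^-5

Wien's law: T_Q/T_X = λ_X/λ_Q = 424/1610 = 0.2634.
L_Q/L_X = (R_Q/R_X)²(T_Q/T_X)⁴ = (1.20)²(0.2634)⁴ = 0.006927.
F_Q/F_X = (L_Q/L_X)/(d_Q/d_X)² = 0.006927/(10.0)² = 6.927×10^-5.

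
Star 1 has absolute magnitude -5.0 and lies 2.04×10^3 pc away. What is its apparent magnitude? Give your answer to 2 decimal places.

m = M + 5 log₁₀(d/10 pc) = -5.0 + 5 log₁₀(2.04×10^3/10)
  = -5.0 + 5 × 2.310 = -5.0 + 11.55 = 6.55.

6.55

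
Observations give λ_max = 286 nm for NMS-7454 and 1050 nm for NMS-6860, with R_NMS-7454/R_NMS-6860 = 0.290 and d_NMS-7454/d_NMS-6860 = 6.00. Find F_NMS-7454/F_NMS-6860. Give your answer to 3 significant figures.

0.424

Wien's law: T_NMS-7454/T_NMS-6860 = λ_NMS-6860/λ_NMS-7454 = 1050/286 = 3.671.
L_NMS-7454/L_NMS-6860 = (R_NMS-7454/R_NMS-6860)²(T_NMS-7454/T_NMS-6860)⁴ = (0.290)²(3.671)⁴ = 15.28.
F_NMS-7454/F_NMS-6860 = (L_NMS-7454/L_NMS-6860)/(d_NMS-7454/d_NMS-6860)² = 15.28/(6.00)² = 0.4244.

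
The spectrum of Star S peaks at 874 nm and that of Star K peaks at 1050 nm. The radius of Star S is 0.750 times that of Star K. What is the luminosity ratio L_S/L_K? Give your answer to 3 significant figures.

Wien's law gives T ∝ 1/λ_max, so T_S/T_K = λ_K/λ_S = 1050/874 = 1.201.
Then L ∝ R²T⁴ gives L_S/L_K = (0.750)² × (1.201)⁴ = 0.5625 × 2.083 = 1.172.

1.17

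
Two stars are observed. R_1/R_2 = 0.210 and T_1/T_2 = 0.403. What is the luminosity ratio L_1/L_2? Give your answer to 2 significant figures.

0.0012

From the Stefan–Boltzmann law, L ∝ R²T⁴, so
L_1/L_2 = (R_1/R_2)² (T_1/T_2)⁴ = (0.210)² × (0.403)⁴ = 0.04410 × 0.02638 = 0.001163.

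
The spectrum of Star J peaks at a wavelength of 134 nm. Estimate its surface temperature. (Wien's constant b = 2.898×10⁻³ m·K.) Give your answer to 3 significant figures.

T = b/λ_max = 2.898×10⁻³ / (134×10⁻⁹) = 2.163×10^4 K.

2.16×10^4 K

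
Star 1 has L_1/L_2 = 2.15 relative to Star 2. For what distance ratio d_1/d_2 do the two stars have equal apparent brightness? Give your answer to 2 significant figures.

Equal flux requires L_1/d_1² = L_2/d_2², so d_1/d_2 = √(L_1/L_2)
= √(2.15) = 1.466.

1.5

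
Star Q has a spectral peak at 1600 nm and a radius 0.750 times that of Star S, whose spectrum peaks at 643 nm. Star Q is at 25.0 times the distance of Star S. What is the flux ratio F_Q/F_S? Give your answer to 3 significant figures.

2.35×10^-5

Wien's law: T_Q/T_S = λ_S/λ_Q = 643/1600 = 0.4019.
L_Q/L_S = (R_Q/R_S)²(T_Q/T_S)⁴ = (0.750)²(0.4019)⁴ = 0.01467.
F_Q/F_S = (L_Q/L_S)/(d_Q/d_S)² = 0.01467/(25.0)² = 2.348×10^-5.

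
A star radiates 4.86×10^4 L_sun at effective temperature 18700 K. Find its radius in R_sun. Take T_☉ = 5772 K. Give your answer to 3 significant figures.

21.0 R_sun

R/R_☉ = √(L/L_☉) / (T/T_☉)² = √(4.86×10^4) / (3.240)²
       = 220.5 / 10.50 = 21.00.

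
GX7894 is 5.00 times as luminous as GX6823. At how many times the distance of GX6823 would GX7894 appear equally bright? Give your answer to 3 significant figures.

2.24

Equal flux requires L_GX7894/d_GX7894² = L_GX6823/d_GX6823², so d_GX7894/d_GX6823 = √(L_GX7894/L_GX6823)
= √(5.00) = 2.236.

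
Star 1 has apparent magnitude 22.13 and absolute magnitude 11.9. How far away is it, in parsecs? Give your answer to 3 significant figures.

m − M = 5 log₁₀(d/10 pc)
22.13 − (11.9) = 10.23 = 5 log₁₀(d/10)
d = 10 × 10^(10.23/5) = 10 × 10^2.046 = 1112 pc.

1.11×10^3 pc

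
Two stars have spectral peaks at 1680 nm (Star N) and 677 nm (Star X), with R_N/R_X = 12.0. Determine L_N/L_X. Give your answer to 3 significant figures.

Wien's law gives T ∝ 1/λ_max, so T_N/T_X = λ_X/λ_N = 677/1680 = 0.4030.
Then L ∝ R²T⁴ gives L_N/L_X = (12.0)² × (0.4030)⁴ = 144.0 × 0.02637 = 3.797.

3.80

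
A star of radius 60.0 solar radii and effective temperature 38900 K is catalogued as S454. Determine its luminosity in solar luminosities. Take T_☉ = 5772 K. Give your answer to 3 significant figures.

7.43×10^6 solar luminosities

L/L_☉ = (R/R_☉)² (T/T_☉)⁴ = (60.0)² × (38900/5772)⁴
       = 3600 × (6.739)⁴ = 3600 × 2063 = 7.427×10^6.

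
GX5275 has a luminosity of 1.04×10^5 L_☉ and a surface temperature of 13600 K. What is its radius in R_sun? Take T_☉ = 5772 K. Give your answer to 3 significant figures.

58.1 R_sun

R/R_☉ = √(L/L_☉) / (T/T_☉)² = √(1.04×10^5) / (2.356)²
       = 322.5 / 5.552 = 58.09.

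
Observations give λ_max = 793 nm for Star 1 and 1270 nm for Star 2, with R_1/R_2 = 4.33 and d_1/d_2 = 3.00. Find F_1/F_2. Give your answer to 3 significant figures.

Wien's law: T_1/T_2 = λ_2/λ_1 = 1270/793 = 1.602.
L_1/L_2 = (R_1/R_2)²(T_1/T_2)⁴ = (4.33)²(1.602)⁴ = 123.3.
F_1/F_2 = (L_1/L_2)/(d_1/d_2)² = 123.3/(3.00)² = 13.70.

13.7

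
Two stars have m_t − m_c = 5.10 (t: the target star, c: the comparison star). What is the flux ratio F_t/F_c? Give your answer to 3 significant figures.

F_t/F_c = 10^(−(m_t − m_c)/2.5) = 10^(-5.10/2.5) = 10^-2.040 = 0.009120.

0.00912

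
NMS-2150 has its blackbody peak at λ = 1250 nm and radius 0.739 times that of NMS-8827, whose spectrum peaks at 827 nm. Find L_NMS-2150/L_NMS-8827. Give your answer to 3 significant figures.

Wien's law gives T ∝ 1/λ_max, so T_NMS-2150/T_NMS-8827 = λ_NMS-8827/λ_NMS-2150 = 827/1250 = 0.6616.
Then L ∝ R²T⁴ gives L_NMS-2150/L_NMS-8827 = (0.739)² × (0.6616)⁴ = 0.5461 × 0.1916 = 0.1046.

0.105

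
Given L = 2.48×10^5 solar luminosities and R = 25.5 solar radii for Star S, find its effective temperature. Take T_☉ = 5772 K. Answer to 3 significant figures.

T/T_☉ = (L/L_☉)^(1/4) / (R/R_☉)^(1/2)
T = 5772 × (2.48×10^5)^(1/4) / √(25.5) = 5772 × 22.32 / 5.050 = 2.551×10^4 K.

2.55×10^4 K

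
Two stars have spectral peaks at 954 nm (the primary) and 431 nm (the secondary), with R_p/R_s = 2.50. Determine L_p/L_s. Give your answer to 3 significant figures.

0.260

Wien's law gives T ∝ 1/λ_max, so T_p/T_s = λ_s/λ_p = 431/954 = 0.4518.
Then L ∝ R²T⁴ gives L_p/L_s = (2.50)² × (0.4518)⁴ = 6.250 × 0.04166 = 0.2604.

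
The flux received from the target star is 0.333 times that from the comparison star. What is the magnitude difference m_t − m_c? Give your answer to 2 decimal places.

m_t − m_c = −2.5 log₁₀(F_t/F_c) = −2.5 log₁₀(0.333) = −2.5 × (-0.478) = 1.194.

1.19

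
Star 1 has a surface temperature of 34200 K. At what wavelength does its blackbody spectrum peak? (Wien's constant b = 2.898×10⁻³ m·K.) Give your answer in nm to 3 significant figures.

λ_max = b/T = 2.898×10⁻³ / 34200 = 8.47×10^-8 m = 84.74 nm.

84.7 nm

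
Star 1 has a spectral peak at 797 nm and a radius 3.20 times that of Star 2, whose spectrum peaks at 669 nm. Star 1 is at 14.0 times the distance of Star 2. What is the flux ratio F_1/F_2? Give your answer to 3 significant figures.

0.0259

Wien's law: T_1/T_2 = λ_2/λ_1 = 669/797 = 0.8394.
L_1/L_2 = (R_1/R_2)²(T_1/T_2)⁴ = (3.20)²(0.8394)⁴ = 5.084.
F_1/F_2 = (L_1/L_2)/(d_1/d_2)² = 5.084/(14.0)² = 0.02594.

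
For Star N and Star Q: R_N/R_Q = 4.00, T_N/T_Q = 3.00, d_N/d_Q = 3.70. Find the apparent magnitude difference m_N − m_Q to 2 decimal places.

-4.94

L_N/L_Q = (4.00)²(3.00)⁴ = 1296.
F_N/F_Q = (L_N/L_Q)/(d_N/d_Q)² = 1296/13.69 = 94.67.
m_N − m_Q = −2.5 log₁₀(94.67) = -4.94.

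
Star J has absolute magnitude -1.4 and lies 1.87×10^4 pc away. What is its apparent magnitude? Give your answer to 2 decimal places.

14.96

m = M + 5 log₁₀(d/10 pc) = -1.4 + 5 log₁₀(1.87×10^4/10)
  = -1.4 + 5 × 3.272 = -1.4 + 16.36 = 14.96.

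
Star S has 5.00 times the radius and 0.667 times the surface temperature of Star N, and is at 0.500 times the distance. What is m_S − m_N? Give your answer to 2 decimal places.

-3.24

L_S/L_N = (5.00)²(0.667)⁴ = 4.948.
F_S/F_N = (L_S/L_N)/(d_S/d_N)² = 4.948/0.2500 = 19.79.
m_S − m_N = −2.5 log₁₀(19.79) = -3.24.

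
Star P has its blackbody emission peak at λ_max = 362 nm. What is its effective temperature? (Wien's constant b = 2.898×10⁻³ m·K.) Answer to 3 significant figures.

8.01×10^3 K

T = b/λ_max = 2.898×10⁻³ / (362×10⁻⁹) = 8006 K.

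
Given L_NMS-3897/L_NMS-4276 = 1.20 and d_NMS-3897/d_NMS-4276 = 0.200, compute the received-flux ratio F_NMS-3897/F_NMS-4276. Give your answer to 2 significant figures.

30

F = L/(4πd²), so F_NMS-3897/F_NMS-4276 = (L_NMS-3897/L_NMS-4276) / (d_NMS-3897/d_NMS-4276)²
= 1.20 / (0.200)² = 1.20 / 0.04000 = 30.00.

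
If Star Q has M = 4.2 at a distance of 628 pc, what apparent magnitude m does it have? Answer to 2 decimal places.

13.19

m = M + 5 log₁₀(d/10 pc) = 4.2 + 5 log₁₀(628/10)
  = 4.2 + 5 × 1.798 = 4.2 + 8.99 = 13.19.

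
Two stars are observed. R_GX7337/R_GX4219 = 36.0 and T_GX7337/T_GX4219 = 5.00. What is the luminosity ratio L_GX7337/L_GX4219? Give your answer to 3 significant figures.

8.10×10^5

From the Stefan–Boltzmann law, L ∝ R²T⁴, so
L_GX7337/L_GX4219 = (R_GX7337/R_GX4219)² (T_GX7337/T_GX4219)⁴ = (36.0)² × (5.00)⁴ = 1296 × 625.0 = 8.100×10^5.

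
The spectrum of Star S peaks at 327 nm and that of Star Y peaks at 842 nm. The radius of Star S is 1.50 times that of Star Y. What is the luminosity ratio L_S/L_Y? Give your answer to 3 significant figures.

98.9

Wien's law gives T ∝ 1/λ_max, so T_S/T_Y = λ_Y/λ_S = 842/327 = 2.575.
Then L ∝ R²T⁴ gives L_S/L_Y = (1.50)² × (2.575)⁴ = 2.250 × 43.96 = 98.91.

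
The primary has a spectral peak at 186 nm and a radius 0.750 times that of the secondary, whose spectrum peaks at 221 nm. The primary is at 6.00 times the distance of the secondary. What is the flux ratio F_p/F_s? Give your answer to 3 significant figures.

0.0311

Wien's law: T_p/T_s = λ_s/λ_p = 221/186 = 1.188.
L_p/L_s = (R_p/R_s)²(T_p/T_s)⁴ = (0.750)²(1.188)⁴ = 1.121.
F_p/F_s = (L_p/L_s)/(d_p/d_s)² = 1.121/(6.00)² = 0.03114.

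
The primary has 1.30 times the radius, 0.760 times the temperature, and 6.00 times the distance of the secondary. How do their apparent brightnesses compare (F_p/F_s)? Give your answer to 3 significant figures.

0.0157

L_p/L_s = (R_p/R_s)²(T_p/T_s)⁴ = (1.30)² × (0.760)⁴ = 0.5638.
F_p/F_s = (L_p/L_s)/(d_p/d_s)² = 0.5638 / (6.00)² = 0.01566.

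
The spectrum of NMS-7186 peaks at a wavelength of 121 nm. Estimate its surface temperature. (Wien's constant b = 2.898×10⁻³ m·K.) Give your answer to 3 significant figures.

2.40×10^4 K

T = b/λ_max = 2.898×10⁻³ / (121×10⁻⁹) = 2.395×10^4 K.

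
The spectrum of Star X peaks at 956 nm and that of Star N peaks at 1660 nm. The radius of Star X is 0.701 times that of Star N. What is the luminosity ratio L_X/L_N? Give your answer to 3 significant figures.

4.47

Wien's law gives T ∝ 1/λ_max, so T_X/T_N = λ_N/λ_X = 1660/956 = 1.736.
Then L ∝ R²T⁴ gives L_X/L_N = (0.701)² × (1.736)⁴ = 0.4914 × 9.091 = 4.467.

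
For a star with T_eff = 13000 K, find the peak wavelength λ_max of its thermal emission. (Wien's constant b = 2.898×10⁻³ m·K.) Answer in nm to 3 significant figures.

λ_max = b/T = 2.898×10⁻³ / 13000 = 2.23×10^-7 m = 222.9 nm.

223 nm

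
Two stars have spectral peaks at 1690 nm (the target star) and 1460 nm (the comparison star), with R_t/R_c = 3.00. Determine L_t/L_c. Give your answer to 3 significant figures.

Wien's law gives T ∝ 1/λ_max, so T_t/T_c = λ_c/λ_t = 1460/1690 = 0.8639.
Then L ∝ R²T⁴ gives L_t/L_c = (3.00)² × (0.8639)⁴ = 9.000 × 0.5570 = 5.013.

5.01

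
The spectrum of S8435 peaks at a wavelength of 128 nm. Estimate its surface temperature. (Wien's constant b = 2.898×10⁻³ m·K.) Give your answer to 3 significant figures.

T = b/λ_max = 2.898×10⁻³ / (128×10⁻⁹) = 2.264×10^4 K.

2.26×10^4 K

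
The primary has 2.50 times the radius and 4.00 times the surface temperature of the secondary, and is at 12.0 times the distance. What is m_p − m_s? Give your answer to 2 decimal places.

L_p/L_s = (2.50)²(4.00)⁴ = 1600.
F_p/F_s = (L_p/L_s)/(d_p/d_s)² = 1600/144.0 = 11.11.
m_p − m_s = −2.5 log₁₀(11.11) = -2.61.

-2.61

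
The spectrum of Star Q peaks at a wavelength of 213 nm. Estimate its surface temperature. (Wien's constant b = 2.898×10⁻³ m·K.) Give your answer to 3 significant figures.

T = b/λ_max = 2.898×10⁻³ / (213×10⁻⁹) = 1.361×10^4 K.

1.36×10^4 K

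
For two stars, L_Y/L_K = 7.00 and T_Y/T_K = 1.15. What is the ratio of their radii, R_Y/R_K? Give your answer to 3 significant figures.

L ∝ R²T⁴ gives R ∝ √L / T², so
R_Y/R_K = √(7.00) / (1.15)² = 2.646 / 1.322 = 2.001.

2.00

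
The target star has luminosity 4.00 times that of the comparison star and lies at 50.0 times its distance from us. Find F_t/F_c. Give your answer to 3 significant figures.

F = L/(4πd²), so F_t/F_c = (L_t/L_c) / (d_t/d_c)²
= 4.00 / (50.0)² = 4.00 / 2500 = 0.001600.

0.00160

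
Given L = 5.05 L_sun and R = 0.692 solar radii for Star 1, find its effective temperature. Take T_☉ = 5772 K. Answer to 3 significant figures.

1.04×10^4 K

T/T_☉ = (L/L_☉)^(1/4) / (R/R_☉)^(1/2)
T = 5772 × (5.05)^(1/4) / √(0.692) = 5772 × 1.499 / 0.8319 = 1.040×10^4 K.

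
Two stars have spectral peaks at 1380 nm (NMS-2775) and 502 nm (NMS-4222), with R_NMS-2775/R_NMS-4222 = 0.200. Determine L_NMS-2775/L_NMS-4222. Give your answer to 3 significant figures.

7.00×10^-4

Wien's law gives T ∝ 1/λ_max, so T_NMS-2775/T_NMS-4222 = λ_NMS-4222/λ_NMS-2775 = 502/1380 = 0.3638.
Then L ∝ R²T⁴ gives L_NMS-2775/L_NMS-4222 = (0.200)² × (0.3638)⁴ = 0.04000 × 0.01751 = 7.004×10^-4.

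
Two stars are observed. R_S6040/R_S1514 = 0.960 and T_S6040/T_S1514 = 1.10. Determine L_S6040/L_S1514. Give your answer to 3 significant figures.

From the Stefan–Boltzmann law, L ∝ R²T⁴, so
L_S6040/L_S1514 = (R_S6040/R_S1514)² (T_S6040/T_S1514)⁴ = (0.960)² × (1.10)⁴ = 0.9216 × 1.464 = 1.349.

1.35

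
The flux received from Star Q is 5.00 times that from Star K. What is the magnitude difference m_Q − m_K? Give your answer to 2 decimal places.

-1.75

m_Q − m_K = −2.5 log₁₀(F_Q/F_K) = −2.5 log₁₀(5.00) = −2.5 × (0.699) = -1.747.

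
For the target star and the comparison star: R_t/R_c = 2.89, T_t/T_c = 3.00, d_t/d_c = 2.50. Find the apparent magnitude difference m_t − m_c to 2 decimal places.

-5.09

L_t/L_c = (2.89)²(3.00)⁴ = 676.5.
F_t/F_c = (L_t/L_c)/(d_t/d_c)² = 676.5/6.250 = 108.2.
m_t − m_c = −2.5 log₁₀(108.2) = -5.09.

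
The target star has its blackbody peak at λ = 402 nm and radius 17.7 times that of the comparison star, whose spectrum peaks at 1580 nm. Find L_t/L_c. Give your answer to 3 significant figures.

Wien's law gives T ∝ 1/λ_max, so T_t/T_c = λ_c/λ_t = 1580/402 = 3.930.
Then L ∝ R²T⁴ gives L_t/L_c = (17.7)² × (3.930)⁴ = 313.3 × 238.6 = 7.476×10^4.

7.48×10^4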